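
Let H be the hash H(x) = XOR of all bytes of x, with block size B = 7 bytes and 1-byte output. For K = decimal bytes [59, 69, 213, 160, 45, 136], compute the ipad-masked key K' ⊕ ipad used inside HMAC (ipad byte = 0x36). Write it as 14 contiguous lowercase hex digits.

0d73e3961bbe36

Key decimal bytes [59, 69, 213, 160, 45, 136] = 3b 45 d5 a0 2d 88 is 6 bytes ≤ B = 7; zero-pad to 7 bytes: K' = 3b 45 d5 a0 2d 88 00.
XOR each byte with 0x36: 3b⊕36=0d, 45⊕36=73, d5⊕36=e3, a0⊕36=96, 2d⊕36=1b, 88⊕36=be, 00⊕36=36.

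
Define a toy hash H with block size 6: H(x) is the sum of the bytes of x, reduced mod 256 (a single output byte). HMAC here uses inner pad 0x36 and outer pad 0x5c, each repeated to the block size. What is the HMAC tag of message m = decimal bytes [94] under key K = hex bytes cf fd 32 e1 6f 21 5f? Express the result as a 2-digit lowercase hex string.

c2

Key hex bytes cf fd 32 e1 6f 21 5f is 7 bytes > B = 6, so hash it first: H(key) = ce, then zero-pad to 6 bytes: K' = ce 00 00 00 00 00.
K' ⊕ ipad = f8 36 36 36 36 36.  K' ⊕ opad = 92 5c 5c 5c 5c 5c.
Inner input = (K'⊕ipad) ∥ m = f8 36 36 36 36 36 ∥ 5e.
Inner hash: sum = 248+54+54+54+54+54+94 = 612; mod 256 = 100 → 64.
Outer input = (K'⊕opad) ∥ inner = 92 5c 5c 5c 5c 5c ∥ 64.
Outer hash (tag): sum = 146+92+92+92+92+92+100 = 706; mod 256 = 194 → c2.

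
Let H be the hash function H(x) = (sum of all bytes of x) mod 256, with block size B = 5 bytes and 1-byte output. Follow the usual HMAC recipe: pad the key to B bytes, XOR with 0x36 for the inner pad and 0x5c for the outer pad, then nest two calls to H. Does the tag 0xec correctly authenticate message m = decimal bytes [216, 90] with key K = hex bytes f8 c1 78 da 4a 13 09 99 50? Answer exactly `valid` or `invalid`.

valid

Key hex bytes f8 c1 78 da 4a 13 09 99 50 is 9 bytes > B = 5, so hash it first: H(key) = 5a, then zero-pad to 5 bytes: K' = 5a 00 00 00 00.
K' ⊕ ipad = 6c 36 36 36 36; K' ⊕ opad = 06 5c 5c 5c 5c.
Inner hash: sum = 108+54+54+54+54+216+90 = 630; mod 256 = 118 → 76.
Outer hash (recomputed tag): sum = 6+92+92+92+92+118 = 492; mod 256 = 236 → ec.
Recomputed tag = ec; claimed = ec → match.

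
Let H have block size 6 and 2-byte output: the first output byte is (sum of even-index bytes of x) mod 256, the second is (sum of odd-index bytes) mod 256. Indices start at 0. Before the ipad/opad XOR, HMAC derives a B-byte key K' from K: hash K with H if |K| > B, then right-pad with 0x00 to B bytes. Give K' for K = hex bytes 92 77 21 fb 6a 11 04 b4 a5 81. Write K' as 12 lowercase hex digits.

|K| = 10 > B = 6, so first hash the key.
H(K): even-index sum = 454 mod 256 = 198; odd-index sum = 696 mod 256 = 184 → c6 b8.
Zero-pad H(K) = c6 b8 to 6 bytes: K' = c6 b8 00 00 00 00.

c6b800000000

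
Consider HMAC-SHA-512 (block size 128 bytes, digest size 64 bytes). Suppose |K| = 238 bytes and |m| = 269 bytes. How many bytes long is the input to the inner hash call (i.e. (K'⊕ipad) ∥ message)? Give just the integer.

397

Key is 238 > 128 bytes, so it is hashed to 64 bytes then zero-padded to 128: |K'| = 128.
Inner input = (K'⊕ipad) ∥ m → 128 + 269 = 397 bytes.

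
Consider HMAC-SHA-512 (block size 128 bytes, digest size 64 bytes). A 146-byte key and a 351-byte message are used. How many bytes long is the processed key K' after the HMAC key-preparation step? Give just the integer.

128

Key is 146 > 128 bytes, so it is hashed to 64 bytes then zero-padded to 128: |K'| = 128.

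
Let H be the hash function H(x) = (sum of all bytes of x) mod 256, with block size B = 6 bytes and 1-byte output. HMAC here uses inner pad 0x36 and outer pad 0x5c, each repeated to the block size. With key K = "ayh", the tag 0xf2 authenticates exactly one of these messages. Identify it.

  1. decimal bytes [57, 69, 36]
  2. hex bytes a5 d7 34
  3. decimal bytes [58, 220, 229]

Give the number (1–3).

Key "ayh" = 61 79 68 is 3 bytes ≤ B = 6; zero-pad to 6 bytes: K' = 61 79 68 00 00 00.
K' ⊕ ipad = 57 4f 5e 36 36 36; K' ⊕ opad = 3d 25 34 5c 5c 5c.
m1: inner = H(57 4f 5e 36 36 36 39 45 24) = 48; tag = H(3d 25 34 5c 5c 5c 48) = f2 ← matches
m2: inner = H(57 4f 5e 36 36 36 a5 d7 34) = 56; tag = H(3d 25 34 5c 5c 5c 56) = 00
m3: inner = H(57 4f 5e 36 36 36 3a dc e5) = a1; tag = H(3d 25 34 5c 5c 5c a1) = 4b

1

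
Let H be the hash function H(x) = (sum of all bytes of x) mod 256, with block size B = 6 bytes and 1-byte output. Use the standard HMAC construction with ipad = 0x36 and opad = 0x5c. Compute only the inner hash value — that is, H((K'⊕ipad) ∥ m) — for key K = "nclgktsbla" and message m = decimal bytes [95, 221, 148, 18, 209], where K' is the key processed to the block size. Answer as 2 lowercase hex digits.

d4

Key "nclgktsbla" = 6e 63 6c 67 6b 74 73 62 6c 61 is 10 bytes > B = 6, so hash it first: H(key) = 25, then zero-pad to 6 bytes: K' = 25 00 00 00 00 00.
K' ⊕ ipad = 13 36 36 36 36 36.
Inner input = 13 36 36 36 36 36 ∥ 5f dd 94 12 d1.
Inner hash: sum = 19+54+54+54+54+54+95+221+148+18+209 = 980; mod 256 = 212 → d4.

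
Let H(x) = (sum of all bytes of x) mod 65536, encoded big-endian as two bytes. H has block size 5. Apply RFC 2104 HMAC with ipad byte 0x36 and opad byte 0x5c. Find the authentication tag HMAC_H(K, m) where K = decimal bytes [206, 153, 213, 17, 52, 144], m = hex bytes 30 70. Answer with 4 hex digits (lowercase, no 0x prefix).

Key decimal bytes [206, 153, 213, 17, 52, 144] = ce 99 d5 11 34 90 is 6 bytes > B = 5, so hash it first: H(key) = 03 11, then zero-pad to 5 bytes: K' = 03 11 00 00 00.
K' ⊕ ipad = 35 27 36 36 36.  K' ⊕ opad = 5f 4d 5c 5c 5c.
Inner input = (K'⊕ipad) ∥ m = 35 27 36 36 36 ∥ 30 70.
Inner hash: sum = 53+39+54+54+54+48+112 = 414 → 01 9e.
Outer input = (K'⊕opad) ∥ inner = 5f 4d 5c 5c 5c ∥ 01 9e.
Outer hash (tag): sum = 95+77+92+92+92+1+158 = 607 → 02 5f.

025f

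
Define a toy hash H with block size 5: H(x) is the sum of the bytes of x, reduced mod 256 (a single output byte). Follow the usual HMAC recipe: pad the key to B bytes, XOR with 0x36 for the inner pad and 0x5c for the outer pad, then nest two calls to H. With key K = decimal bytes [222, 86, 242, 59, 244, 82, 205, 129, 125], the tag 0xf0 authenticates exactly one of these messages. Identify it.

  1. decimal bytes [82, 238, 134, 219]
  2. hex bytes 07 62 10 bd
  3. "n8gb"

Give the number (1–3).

Key decimal bytes [222, 86, 242, 59, 244, 82, 205, 129, 125] = de 56 f2 3b f4 52 cd 81 7d is 9 bytes > B = 5, so hash it first: H(key) = 72, then zero-pad to 5 bytes: K' = 72 00 00 00 00.
K' ⊕ ipad = 44 36 36 36 36; K' ⊕ opad = 2e 5c 5c 5c 5c.
m1: inner = H(44 36 36 36 36 52 ee 86 db) = bd; tag = H(2e 5c 5c 5c 5c bd) = 5b
m2: inner = H(44 36 36 36 36 07 62 10 bd) = 52; tag = H(2e 5c 5c 5c 5c 52) = f0 ← matches
m3: inner = H(44 36 36 36 36 6e 38 67 62) = 8b; tag = H(2e 5c 5c 5c 5c 8b) = 29

2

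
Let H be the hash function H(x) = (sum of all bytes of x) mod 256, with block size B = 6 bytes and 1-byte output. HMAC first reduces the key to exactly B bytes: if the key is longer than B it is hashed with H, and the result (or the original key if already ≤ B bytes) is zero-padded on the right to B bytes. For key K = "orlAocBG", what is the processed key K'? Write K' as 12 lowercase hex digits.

e90000000000

|K| = 8 > B = 6, so first hash the key.
H(K): sum = 111+114+108+65+111+99+66+71 = 745; mod 256 = 233 → e9.
Zero-pad H(K) = e9 to 6 bytes: K' = e9 00 00 00 00 00.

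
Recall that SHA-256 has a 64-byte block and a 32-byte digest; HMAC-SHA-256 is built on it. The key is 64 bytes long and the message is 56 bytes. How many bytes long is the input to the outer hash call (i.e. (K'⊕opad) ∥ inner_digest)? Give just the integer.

Key is 64 ≤ 64 bytes, zero-padded: |K'| = 64.
Outer input = (K'⊕opad) ∥ H(inner) → 64 + 32 = 96 bytes.

96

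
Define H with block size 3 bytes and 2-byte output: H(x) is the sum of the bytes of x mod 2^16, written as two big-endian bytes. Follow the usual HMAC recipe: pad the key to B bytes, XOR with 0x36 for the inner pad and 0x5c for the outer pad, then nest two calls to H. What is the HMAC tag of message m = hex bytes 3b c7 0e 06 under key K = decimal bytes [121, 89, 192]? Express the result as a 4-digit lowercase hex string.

Key decimal bytes [121, 89, 192] = 79 59 c0 is exactly B = 3 bytes: K' = 79 59 c0.
K' ⊕ ipad = 4f 6f f6.  K' ⊕ opad = 25 05 9c.
Inner input = (K'⊕ipad) ∥ m = 4f 6f f6 ∥ 3b c7 0e 06.
Inner hash: sum = 79+111+246+59+199+14+6 = 714 → 02 ca.
Outer input = (K'⊕opad) ∥ inner = 25 05 9c ∥ 02 ca.
Outer hash (tag): sum = 37+5+156+2+202 = 402 → 01 92.

0192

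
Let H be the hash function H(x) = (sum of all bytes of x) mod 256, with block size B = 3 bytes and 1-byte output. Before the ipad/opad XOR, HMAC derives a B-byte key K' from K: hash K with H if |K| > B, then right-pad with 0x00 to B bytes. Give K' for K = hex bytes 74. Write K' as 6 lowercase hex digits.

Key hex bytes 74 is 1 byte ≤ B = 3; zero-pad to 3 bytes: K' = 74 00 00.

740000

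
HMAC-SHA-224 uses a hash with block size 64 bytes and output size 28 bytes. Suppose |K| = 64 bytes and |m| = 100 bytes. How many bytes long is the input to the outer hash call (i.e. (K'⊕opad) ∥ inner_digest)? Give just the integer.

Key is 64 ≤ 64 bytes, zero-padded: |K'| = 64.
Outer input = (K'⊕opad) ∥ H(inner) → 64 + 28 = 92 bytes.

92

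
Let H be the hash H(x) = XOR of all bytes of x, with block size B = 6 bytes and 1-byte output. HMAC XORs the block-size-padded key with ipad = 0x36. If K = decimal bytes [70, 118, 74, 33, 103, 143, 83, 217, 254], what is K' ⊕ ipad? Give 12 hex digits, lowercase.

Key decimal bytes [70, 118, 74, 33, 103, 143, 83, 217, 254] = 46 76 4a 21 67 8f 53 d9 fe is 9 bytes > B = 6, so hash it first: H(key) = c7, then zero-pad to 6 bytes: K' = c7 00 00 00 00 00.
XOR each byte with 0x36: c7⊕36=f1, 00⊕36=36, 00⊕36=36, 00⊕36=36, 00⊕36=36, 00⊕36=36.

f13636363636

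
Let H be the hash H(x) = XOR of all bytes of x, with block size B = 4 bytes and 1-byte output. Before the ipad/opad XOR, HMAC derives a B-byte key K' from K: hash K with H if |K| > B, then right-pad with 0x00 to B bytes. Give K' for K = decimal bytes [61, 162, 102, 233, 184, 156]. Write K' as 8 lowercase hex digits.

|K| = 6 > B = 4, so first hash the key.
H(K): XOR 3d⊕a2⊕66⊕e9⊕b8⊕9c = 34.
Zero-pad H(K) = 34 to 4 bytes: K' = 34 00 00 00.

34000000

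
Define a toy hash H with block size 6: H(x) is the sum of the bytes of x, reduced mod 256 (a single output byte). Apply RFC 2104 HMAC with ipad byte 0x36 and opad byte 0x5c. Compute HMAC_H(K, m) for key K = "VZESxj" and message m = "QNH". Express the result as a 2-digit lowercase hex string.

c7

Key "VZESxj" = 56 5a 45 53 78 6a is exactly B = 6 bytes: K' = 56 5a 45 53 78 6a.
K' ⊕ ipad = 60 6c 73 65 4e 5c.  K' ⊕ opad = 0a 06 19 0f 24 36.
Inner input = (K'⊕ipad) ∥ m = 60 6c 73 65 4e 5c ∥ 51 4e 48.
Inner hash: sum = 96+108+115+101+78+92+81+78+72 = 821; mod 256 = 53 → 35.
Outer input = (K'⊕opad) ∥ inner = 0a 06 19 0f 24 36 ∥ 35.
Outer hash (tag): sum = 10+6+25+15+36+54+53 = 199 → c7.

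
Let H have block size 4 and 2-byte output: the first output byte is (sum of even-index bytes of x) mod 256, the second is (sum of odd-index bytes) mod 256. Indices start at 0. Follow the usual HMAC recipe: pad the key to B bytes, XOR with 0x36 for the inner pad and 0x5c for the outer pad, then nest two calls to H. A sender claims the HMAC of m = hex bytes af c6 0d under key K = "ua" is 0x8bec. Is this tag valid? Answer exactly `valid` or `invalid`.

Key "ua" = 75 61 is 2 bytes ≤ B = 4; zero-pad to 4 bytes: K' = 75 61 00 00.
K' ⊕ ipad = 43 57 36 36; K' ⊕ opad = 29 3d 5c 5c.
Inner hash: even-index sum = 309 mod 256 = 53; odd-index sum = 339 mod 256 = 83 → 35 53.
Outer hash (recomputed tag): even-index sum = 186 mod 256 = 186; odd-index sum = 236 mod 256 = 236 → ba ec.
Recomputed tag = baec; claimed = 8bec → mismatch.

invalid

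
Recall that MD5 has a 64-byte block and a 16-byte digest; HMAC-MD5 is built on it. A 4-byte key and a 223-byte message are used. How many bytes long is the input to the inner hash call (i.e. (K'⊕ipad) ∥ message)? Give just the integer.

Key is 4 ≤ 64 bytes, zero-padded: |K'| = 64.
Inner input = (K'⊕ipad) ∥ m → 64 + 223 = 287 bytes.

287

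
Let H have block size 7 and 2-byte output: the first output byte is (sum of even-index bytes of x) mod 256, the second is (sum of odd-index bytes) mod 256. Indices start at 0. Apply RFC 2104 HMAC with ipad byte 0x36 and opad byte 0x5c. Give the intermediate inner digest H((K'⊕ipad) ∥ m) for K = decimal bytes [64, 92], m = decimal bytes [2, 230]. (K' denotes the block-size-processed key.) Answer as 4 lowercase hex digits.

Key decimal bytes [64, 92] = 40 5c is 2 bytes ≤ B = 7; zero-pad to 7 bytes: K' = 40 5c 00 00 00 00 00.
K' ⊕ ipad = 76 6a 36 36 36 36 36.
Inner input = 76 6a 36 36 36 36 36 ∥ 02 e6.
Inner hash: even-index sum = 510 mod 256 = 254; odd-index sum = 216 mod 256 = 216 → fe d8.

fed8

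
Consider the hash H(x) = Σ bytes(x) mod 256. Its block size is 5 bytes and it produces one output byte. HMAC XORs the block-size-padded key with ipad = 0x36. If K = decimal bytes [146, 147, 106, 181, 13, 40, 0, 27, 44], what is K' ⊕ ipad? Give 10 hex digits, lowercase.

Key decimal bytes [146, 147, 106, 181, 13, 40, 0, 27, 44] = 92 93 6a b5 0d 28 00 1b 2c is 9 bytes > B = 5, so hash it first: H(key) = c0, then zero-pad to 5 bytes: K' = c0 00 00 00 00.
XOR each byte with 0x36: c0⊕36=f6, 00⊕36=36, 00⊕36=36, 00⊕36=36, 00⊕36=36.

f636363636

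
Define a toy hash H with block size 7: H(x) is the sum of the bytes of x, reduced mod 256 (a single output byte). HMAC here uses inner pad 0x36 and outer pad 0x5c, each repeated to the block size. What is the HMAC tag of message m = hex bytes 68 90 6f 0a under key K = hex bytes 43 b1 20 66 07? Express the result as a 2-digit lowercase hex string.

45

Key hex bytes 43 b1 20 66 07 is 5 bytes ≤ B = 7; zero-pad to 7 bytes: K' = 43 b1 20 66 07 00 00.
K' ⊕ ipad = 75 87 16 50 31 36 36.  K' ⊕ opad = 1f ed 7c 3a 5b 5c 5c.
Inner input = (K'⊕ipad) ∥ m = 75 87 16 50 31 36 36 ∥ 68 90 6f 0a.
Inner hash: sum = 117+135+22+80+49+54+54+104+144+111+10 = 880; mod 256 = 112 → 70.
Outer input = (K'⊕opad) ∥ inner = 1f ed 7c 3a 5b 5c 5c ∥ 70.
Outer hash (tag): sum = 31+237+124+58+91+92+92+112 = 837; mod 256 = 69 → 45.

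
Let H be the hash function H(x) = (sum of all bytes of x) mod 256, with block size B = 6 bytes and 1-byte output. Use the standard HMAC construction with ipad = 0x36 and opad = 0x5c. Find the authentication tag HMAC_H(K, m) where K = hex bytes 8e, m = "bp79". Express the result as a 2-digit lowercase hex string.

Key hex bytes 8e is 1 byte ≤ B = 6; zero-pad to 6 bytes: K' = 8e 00 00 00 00 00.
K' ⊕ ipad = b8 36 36 36 36 36.  K' ⊕ opad = d2 5c 5c 5c 5c 5c.
Inner input = (K'⊕ipad) ∥ m = b8 36 36 36 36 36 ∥ 62 70 37 39.
Inner hash: sum = 184+54+54+54+54+54+98+112+55+57 = 776; mod 256 = 8 → 08.
Outer input = (K'⊕opad) ∥ inner = d2 5c 5c 5c 5c 5c ∥ 08.
Outer hash (tag): sum = 210+92+92+92+92+92+8 = 678; mod 256 = 166 → a6.

a6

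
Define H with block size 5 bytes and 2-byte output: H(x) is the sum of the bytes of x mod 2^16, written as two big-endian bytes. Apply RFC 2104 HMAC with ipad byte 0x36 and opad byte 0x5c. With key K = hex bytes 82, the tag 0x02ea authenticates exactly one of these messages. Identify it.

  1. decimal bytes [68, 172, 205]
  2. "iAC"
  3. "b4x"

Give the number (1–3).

Key hex bytes 82 is 1 byte ≤ B = 5; zero-pad to 5 bytes: K' = 82 00 00 00 00.
K' ⊕ ipad = b4 36 36 36 36; K' ⊕ opad = de 5c 5c 5c 5c.
m1: inner = H(b4 36 36 36 36 44 ac cd) = 03 49; tag = H(de 5c 5c 5c 5c 03 49) = 029a
m2: inner = H(b4 36 36 36 36 69 41 43) = 02 79; tag = H(de 5c 5c 5c 5c 02 79) = 02c9
m3: inner = H(b4 36 36 36 36 62 34 78) = 02 9a; tag = H(de 5c 5c 5c 5c 02 9a) = 02ea ← matches

3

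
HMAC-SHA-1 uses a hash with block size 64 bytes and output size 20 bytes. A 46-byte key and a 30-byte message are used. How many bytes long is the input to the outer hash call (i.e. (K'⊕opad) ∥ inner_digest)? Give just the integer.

84

Key is 46 ≤ 64 bytes, zero-padded: |K'| = 64.
Outer input = (K'⊕opad) ∥ H(inner) → 64 + 20 = 84 bytes.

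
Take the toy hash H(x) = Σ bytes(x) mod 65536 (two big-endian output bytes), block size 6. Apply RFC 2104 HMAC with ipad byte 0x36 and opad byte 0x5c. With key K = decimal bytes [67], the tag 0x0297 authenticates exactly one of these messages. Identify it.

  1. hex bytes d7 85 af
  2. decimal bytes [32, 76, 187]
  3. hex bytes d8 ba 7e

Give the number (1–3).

2

Key decimal bytes [67] = 43 is 1 byte ≤ B = 6; zero-pad to 6 bytes: K' = 43 00 00 00 00 00.
K' ⊕ ipad = 75 36 36 36 36 36; K' ⊕ opad = 1f 5c 5c 5c 5c 5c.
m1: inner = H(75 36 36 36 36 36 d7 85 af) = 03 8e; tag = H(1f 5c 5c 5c 5c 5c 03 8e) = 027c
m2: inner = H(75 36 36 36 36 36 20 4c bb) = 02 aa; tag = H(1f 5c 5c 5c 5c 5c 02 aa) = 0297 ← matches
m3: inner = H(75 36 36 36 36 36 d8 ba 7e) = 03 93; tag = H(1f 5c 5c 5c 5c 5c 03 93) = 0281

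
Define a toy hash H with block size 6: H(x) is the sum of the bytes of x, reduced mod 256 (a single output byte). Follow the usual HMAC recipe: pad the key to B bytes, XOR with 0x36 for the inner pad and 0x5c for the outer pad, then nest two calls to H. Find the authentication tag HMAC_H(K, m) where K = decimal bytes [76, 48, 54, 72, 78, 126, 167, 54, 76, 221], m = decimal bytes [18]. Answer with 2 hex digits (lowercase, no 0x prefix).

76

Key decimal bytes [76, 48, 54, 72, 78, 126, 167, 54, 76, 221] = 4c 30 36 48 4e 7e a7 36 4c dd is 10 bytes > B = 6, so hash it first: H(key) = cc, then zero-pad to 6 bytes: K' = cc 00 00 00 00 00.
K' ⊕ ipad = fa 36 36 36 36 36.  K' ⊕ opad = 90 5c 5c 5c 5c 5c.
Inner input = (K'⊕ipad) ∥ m = fa 36 36 36 36 36 ∥ 12.
Inner hash: sum = 250+54+54+54+54+54+18 = 538; mod 256 = 26 → 1a.
Outer input = (K'⊕opad) ∥ inner = 90 5c 5c 5c 5c 5c ∥ 1a.
Outer hash (tag): sum = 144+92+92+92+92+92+26 = 630; mod 256 = 118 → 76.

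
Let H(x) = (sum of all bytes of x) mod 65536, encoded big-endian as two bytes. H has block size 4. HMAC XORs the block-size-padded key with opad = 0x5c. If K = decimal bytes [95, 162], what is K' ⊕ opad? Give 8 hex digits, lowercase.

Key decimal bytes [95, 162] = 5f a2 is 2 bytes ≤ B = 4; zero-pad to 4 bytes: K' = 5f a2 00 00.
XOR each byte with 0x5c: 5f⊕5c=03, a2⊕5c=fe, 00⊕5c=5c, 00⊕5c=5c.

03fe5c5c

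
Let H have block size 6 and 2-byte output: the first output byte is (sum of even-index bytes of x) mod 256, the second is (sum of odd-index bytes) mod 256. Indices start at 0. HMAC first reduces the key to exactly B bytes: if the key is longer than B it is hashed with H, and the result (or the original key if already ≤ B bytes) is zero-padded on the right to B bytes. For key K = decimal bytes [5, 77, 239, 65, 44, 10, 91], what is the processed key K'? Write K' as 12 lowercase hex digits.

7b9800000000

|K| = 7 > B = 6, so first hash the key.
H(K): even-index sum = 379 mod 256 = 123; odd-index sum = 152 mod 256 = 152 → 7b 98.
Zero-pad H(K) = 7b 98 to 6 bytes: K' = 7b 98 00 00 00 00.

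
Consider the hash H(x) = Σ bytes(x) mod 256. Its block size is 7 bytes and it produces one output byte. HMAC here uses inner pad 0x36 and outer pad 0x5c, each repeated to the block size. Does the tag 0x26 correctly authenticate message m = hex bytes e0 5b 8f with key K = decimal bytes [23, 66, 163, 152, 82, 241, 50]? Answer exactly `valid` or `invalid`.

Key decimal bytes [23, 66, 163, 152, 82, 241, 50] = 17 42 a3 98 52 f1 32 is exactly B = 7 bytes: K' = 17 42 a3 98 52 f1 32.
K' ⊕ ipad = 21 74 95 ae 64 c7 04; K' ⊕ opad = 4b 1e ff c4 0e ad 6e.
Inner hash: sum = 33+116+149+174+100+199+4+224+91+143 = 1233; mod 256 = 209 → d1.
Outer hash (recomputed tag): sum = 75+30+255+196+14+173+110+209 = 1062; mod 256 = 38 → 26.
Recomputed tag = 26; claimed = 26 → match.

valid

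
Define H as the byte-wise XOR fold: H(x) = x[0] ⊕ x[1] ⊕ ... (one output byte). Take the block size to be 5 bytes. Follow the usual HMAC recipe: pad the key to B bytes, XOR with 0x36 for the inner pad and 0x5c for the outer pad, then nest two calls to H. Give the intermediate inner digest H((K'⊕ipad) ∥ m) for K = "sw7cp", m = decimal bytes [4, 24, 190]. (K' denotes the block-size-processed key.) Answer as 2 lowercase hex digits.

Key "sw7cp" = 73 77 37 63 70 is exactly B = 5 bytes: K' = 73 77 37 63 70.
K' ⊕ ipad = 45 41 01 55 46.
Inner input = 45 41 01 55 46 ∥ 04 18 be.
Inner hash: XOR 45⊕41⊕01⊕55⊕46⊕04⊕18⊕be = b4.

b4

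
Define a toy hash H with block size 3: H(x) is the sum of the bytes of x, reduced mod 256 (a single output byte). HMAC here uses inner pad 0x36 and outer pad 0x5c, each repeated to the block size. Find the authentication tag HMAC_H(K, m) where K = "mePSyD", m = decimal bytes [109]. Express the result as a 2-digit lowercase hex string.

Key "mePSyD" = 6d 65 50 53 79 44 is 6 bytes > B = 3, so hash it first: H(key) = 32, then zero-pad to 3 bytes: K' = 32 00 00.
K' ⊕ ipad = 04 36 36.  K' ⊕ opad = 6e 5c 5c.
Inner input = (K'⊕ipad) ∥ m = 04 36 36 ∥ 6d.
Inner hash: sum = 4+54+54+109 = 221 → dd.
Outer input = (K'⊕opad) ∥ inner = 6e 5c 5c ∥ dd.
Outer hash (tag): sum = 110+92+92+221 = 515; mod 256 = 3 → 03.

03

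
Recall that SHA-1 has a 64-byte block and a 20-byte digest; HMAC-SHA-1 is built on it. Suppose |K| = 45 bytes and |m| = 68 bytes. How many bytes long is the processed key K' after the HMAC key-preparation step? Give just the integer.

Key is 45 ≤ 64 bytes, zero-padded: |K'| = 64.

64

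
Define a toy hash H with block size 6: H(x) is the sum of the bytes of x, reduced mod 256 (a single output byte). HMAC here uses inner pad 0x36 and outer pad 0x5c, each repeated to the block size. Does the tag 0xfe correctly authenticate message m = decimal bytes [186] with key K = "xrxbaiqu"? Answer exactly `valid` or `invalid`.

valid

Key "xrxbaiqu" = 78 72 78 62 61 69 71 75 is 8 bytes > B = 6, so hash it first: H(key) = 74, then zero-pad to 6 bytes: K' = 74 00 00 00 00 00.
K' ⊕ ipad = 42 36 36 36 36 36; K' ⊕ opad = 28 5c 5c 5c 5c 5c.
Inner hash: sum = 66+54+54+54+54+54+186 = 522; mod 256 = 10 → 0a.
Outer hash (recomputed tag): sum = 40+92+92+92+92+92+10 = 510; mod 256 = 254 → fe.
Recomputed tag = fe; claimed = fe → match.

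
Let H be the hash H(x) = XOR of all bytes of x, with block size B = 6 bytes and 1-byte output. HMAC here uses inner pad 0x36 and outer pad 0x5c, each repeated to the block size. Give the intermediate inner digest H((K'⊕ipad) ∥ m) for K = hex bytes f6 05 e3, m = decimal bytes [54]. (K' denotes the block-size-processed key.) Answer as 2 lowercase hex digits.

26

Key hex bytes f6 05 e3 is 3 bytes ≤ B = 6; zero-pad to 6 bytes: K' = f6 05 e3 00 00 00.
K' ⊕ ipad = c0 33 d5 36 36 36.
Inner input = c0 33 d5 36 36 36 ∥ 36.
Inner hash: XOR c0⊕33⊕d5⊕36⊕36⊕36⊕36 = 26.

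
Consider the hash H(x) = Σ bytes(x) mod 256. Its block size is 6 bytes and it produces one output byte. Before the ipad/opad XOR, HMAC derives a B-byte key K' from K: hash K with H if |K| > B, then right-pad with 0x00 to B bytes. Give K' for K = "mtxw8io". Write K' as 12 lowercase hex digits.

|K| = 7 > B = 6, so first hash the key.
H(K): sum = 109+116+120+119+56+105+111 = 736; mod 256 = 224 → e0.
Zero-pad H(K) = e0 to 6 bytes: K' = e0 00 00 00 00 00.

e00000000000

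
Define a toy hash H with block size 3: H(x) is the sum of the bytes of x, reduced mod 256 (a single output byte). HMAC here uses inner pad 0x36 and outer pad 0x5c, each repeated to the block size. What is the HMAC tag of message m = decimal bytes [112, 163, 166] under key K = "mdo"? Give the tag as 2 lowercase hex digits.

5b

Key "mdo" = 6d 64 6f is exactly B = 3 bytes: K' = 6d 64 6f.
K' ⊕ ipad = 5b 52 59.  K' ⊕ opad = 31 38 33.
Inner input = (K'⊕ipad) ∥ m = 5b 52 59 ∥ 70 a3 a6.
Inner hash: sum = 91+82+89+112+163+166 = 703; mod 256 = 191 → bf.
Outer input = (K'⊕opad) ∥ inner = 31 38 33 ∥ bf.
Outer hash (tag): sum = 49+56+51+191 = 347; mod 256 = 91 → 5b.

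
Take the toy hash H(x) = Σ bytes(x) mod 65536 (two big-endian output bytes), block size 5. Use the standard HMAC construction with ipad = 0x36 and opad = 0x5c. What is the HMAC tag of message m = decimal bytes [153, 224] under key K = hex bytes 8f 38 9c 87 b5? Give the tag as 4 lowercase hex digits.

Key hex bytes 8f 38 9c 87 b5 is exactly B = 5 bytes: K' = 8f 38 9c 87 b5.
K' ⊕ ipad = b9 0e aa b1 83.  K' ⊕ opad = d3 64 c0 db e9.
Inner input = (K'⊕ipad) ∥ m = b9 0e aa b1 83 ∥ 99 e0.
Inner hash: sum = 185+14+170+177+131+153+224 = 1054 → 04 1e.
Outer input = (K'⊕opad) ∥ inner = d3 64 c0 db e9 ∥ 04 1e.
Outer hash (tag): sum = 211+100+192+219+233+4+30 = 989 → 03 dd.

03dd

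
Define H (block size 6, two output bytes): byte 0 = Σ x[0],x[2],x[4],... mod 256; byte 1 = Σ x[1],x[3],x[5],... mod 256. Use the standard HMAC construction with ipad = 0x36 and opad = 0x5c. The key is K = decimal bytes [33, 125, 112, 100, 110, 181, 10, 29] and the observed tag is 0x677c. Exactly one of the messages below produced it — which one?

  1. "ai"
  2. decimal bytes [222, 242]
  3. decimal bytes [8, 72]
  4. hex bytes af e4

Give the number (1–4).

Key decimal bytes [33, 125, 112, 100, 110, 181, 10, 29] = 21 7d 70 64 6e b5 0a 1d is 8 bytes > B = 6, so hash it first: H(key) = 09 b3, then zero-pad to 6 bytes: K' = 09 b3 00 00 00 00.
K' ⊕ ipad = 3f 85 36 36 36 36; K' ⊕ opad = 55 ef 5c 5c 5c 5c.
m1: inner = H(3f 85 36 36 36 36 61 69) = 0c 5a; tag = H(55 ef 5c 5c 5c 5c 0c 5a) = 1901
m2: inner = H(3f 85 36 36 36 36 de f2) = 89 e3; tag = H(55 ef 5c 5c 5c 5c 89 e3) = 968a
m3: inner = H(3f 85 36 36 36 36 08 48) = b3 39; tag = H(55 ef 5c 5c 5c 5c b3 39) = c0e0
m4: inner = H(3f 85 36 36 36 36 af e4) = 5a d5; tag = H(55 ef 5c 5c 5c 5c 5a d5) = 677c ← matches

4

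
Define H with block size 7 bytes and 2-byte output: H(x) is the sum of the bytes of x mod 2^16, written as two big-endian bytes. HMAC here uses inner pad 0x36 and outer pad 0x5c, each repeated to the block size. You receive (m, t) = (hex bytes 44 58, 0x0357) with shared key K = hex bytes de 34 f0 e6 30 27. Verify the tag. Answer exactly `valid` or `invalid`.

Key hex bytes de 34 f0 e6 30 27 is 6 bytes ≤ B = 7; zero-pad to 7 bytes: K' = de 34 f0 e6 30 27 00.
K' ⊕ ipad = e8 02 c6 d0 06 11 36; K' ⊕ opad = 82 68 ac ba 6c 7b 5c.
Inner hash: sum = 232+2+198+208+6+17+54+68+88 = 873 → 03 69.
Outer hash (recomputed tag): sum = 130+104+172+186+108+123+92+3+105 = 1023 → 03 ff.
Recomputed tag = 03ff; claimed = 0357 → mismatch.

invalid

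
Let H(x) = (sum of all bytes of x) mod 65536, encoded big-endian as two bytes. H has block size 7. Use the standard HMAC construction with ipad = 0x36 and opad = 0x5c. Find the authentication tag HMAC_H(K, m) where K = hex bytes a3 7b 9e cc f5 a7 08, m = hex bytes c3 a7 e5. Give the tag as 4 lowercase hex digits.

Key hex bytes a3 7b 9e cc f5 a7 08 is exactly B = 7 bytes: K' = a3 7b 9e cc f5 a7 08.
K' ⊕ ipad = 95 4d a8 fa c3 91 3e.  K' ⊕ opad = ff 27 c2 90 a9 fb 54.
Inner input = (K'⊕ipad) ∥ m = 95 4d a8 fa c3 91 3e ∥ c3 a7 e5.
Inner hash: sum = 149+77+168+250+195+145+62+195+167+229 = 1637 → 06 65.
Outer input = (K'⊕opad) ∥ inner = ff 27 c2 90 a9 fb 54 ∥ 06 65.
Outer hash (tag): sum = 255+39+194+144+169+251+84+6+101 = 1243 → 04 db.

04db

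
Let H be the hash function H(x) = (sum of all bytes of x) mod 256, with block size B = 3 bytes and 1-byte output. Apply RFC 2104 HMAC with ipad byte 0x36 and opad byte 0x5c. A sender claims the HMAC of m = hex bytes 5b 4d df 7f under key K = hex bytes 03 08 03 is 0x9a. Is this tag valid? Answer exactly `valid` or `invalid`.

invalid

Key hex bytes 03 08 03 is exactly B = 3 bytes: K' = 03 08 03.
K' ⊕ ipad = 35 3e 35; K' ⊕ opad = 5f 54 5f.
Inner hash: sum = 53+62+53+91+77+223+127 = 686; mod 256 = 174 → ae.
Outer hash (recomputed tag): sum = 95+84+95+174 = 448; mod 256 = 192 → c0.
Recomputed tag = c0; claimed = 9a → mismatch.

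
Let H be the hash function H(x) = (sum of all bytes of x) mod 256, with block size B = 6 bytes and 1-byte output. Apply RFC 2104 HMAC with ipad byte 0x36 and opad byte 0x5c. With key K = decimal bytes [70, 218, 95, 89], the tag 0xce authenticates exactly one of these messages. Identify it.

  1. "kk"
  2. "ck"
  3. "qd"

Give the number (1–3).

2

Key decimal bytes [70, 218, 95, 89] = 46 da 5f 59 is 4 bytes ≤ B = 6; zero-pad to 6 bytes: K' = 46 da 5f 59 00 00.
K' ⊕ ipad = 70 ec 69 6f 36 36; K' ⊕ opad = 1a 86 03 05 5c 5c.
m1: inner = H(70 ec 69 6f 36 36 6b 6b) = 76; tag = H(1a 86 03 05 5c 5c 76) = d6
m2: inner = H(70 ec 69 6f 36 36 63 6b) = 6e; tag = H(1a 86 03 05 5c 5c 6e) = ce ← matches
m3: inner = H(70 ec 69 6f 36 36 71 64) = 75; tag = H(1a 86 03 05 5c 5c 75) = d5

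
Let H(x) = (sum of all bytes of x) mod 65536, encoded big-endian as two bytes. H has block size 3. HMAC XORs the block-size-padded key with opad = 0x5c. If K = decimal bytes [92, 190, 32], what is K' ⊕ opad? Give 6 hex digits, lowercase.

00e27c

Key decimal bytes [92, 190, 32] = 5c be 20 is exactly B = 3 bytes: K' = 5c be 20.
XOR each byte with 0x5c: 5c⊕5c=00, be⊕5c=e2, 20⊕5c=7c.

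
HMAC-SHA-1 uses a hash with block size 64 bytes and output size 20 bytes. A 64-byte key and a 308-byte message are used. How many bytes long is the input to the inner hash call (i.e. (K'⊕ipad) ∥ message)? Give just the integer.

Key is 64 ≤ 64 bytes, zero-padded: |K'| = 64.
Inner input = (K'⊕ipad) ∥ m → 64 + 308 = 372 bytes.

372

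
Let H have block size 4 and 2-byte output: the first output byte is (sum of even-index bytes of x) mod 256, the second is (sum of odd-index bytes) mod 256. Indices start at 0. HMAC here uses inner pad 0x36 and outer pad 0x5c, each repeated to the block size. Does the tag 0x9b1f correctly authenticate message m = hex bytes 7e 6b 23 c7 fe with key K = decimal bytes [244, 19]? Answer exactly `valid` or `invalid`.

invalid

Key decimal bytes [244, 19] = f4 13 is 2 bytes ≤ B = 4; zero-pad to 4 bytes: K' = f4 13 00 00.
K' ⊕ ipad = c2 25 36 36; K' ⊕ opad = a8 4f 5c 5c.
Inner hash: even-index sum = 663 mod 256 = 151; odd-index sum = 397 mod 256 = 141 → 97 8d.
Outer hash (recomputed tag): even-index sum = 411 mod 256 = 155; odd-index sum = 312 mod 256 = 56 → 9b 38.
Recomputed tag = 9b38; claimed = 9b1f → mismatch.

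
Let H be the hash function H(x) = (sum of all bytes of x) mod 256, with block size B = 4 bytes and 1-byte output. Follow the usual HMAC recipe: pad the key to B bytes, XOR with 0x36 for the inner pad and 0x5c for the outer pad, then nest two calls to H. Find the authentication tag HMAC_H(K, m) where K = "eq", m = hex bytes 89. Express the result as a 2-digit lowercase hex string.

ad

Key "eq" = 65 71 is 2 bytes ≤ B = 4; zero-pad to 4 bytes: K' = 65 71 00 00.
K' ⊕ ipad = 53 47 36 36.  K' ⊕ opad = 39 2d 5c 5c.
Inner input = (K'⊕ipad) ∥ m = 53 47 36 36 ∥ 89.
Inner hash: sum = 83+71+54+54+137 = 399; mod 256 = 143 → 8f.
Outer input = (K'⊕opad) ∥ inner = 39 2d 5c 5c ∥ 8f.
Outer hash (tag): sum = 57+45+92+92+143 = 429; mod 256 = 173 → ad.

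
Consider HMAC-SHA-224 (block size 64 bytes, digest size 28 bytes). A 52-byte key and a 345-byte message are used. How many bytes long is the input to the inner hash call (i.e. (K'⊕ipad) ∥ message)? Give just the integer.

409

Key is 52 ≤ 64 bytes, zero-padded: |K'| = 64.
Inner input = (K'⊕ipad) ∥ m → 64 + 345 = 409 bytes.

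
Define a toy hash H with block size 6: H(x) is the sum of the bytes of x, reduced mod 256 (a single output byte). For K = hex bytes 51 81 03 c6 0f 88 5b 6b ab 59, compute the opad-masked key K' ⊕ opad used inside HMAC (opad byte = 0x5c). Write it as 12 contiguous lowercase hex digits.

a05c5c5c5c5c

Key hex bytes 51 81 03 c6 0f 88 5b 6b ab 59 is 10 bytes > B = 6, so hash it first: H(key) = fc, then zero-pad to 6 bytes: K' = fc 00 00 00 00 00.
XOR each byte with 0x5c: fc⊕5c=a0, 00⊕5c=5c, 00⊕5c=5c, 00⊕5c=5c, 00⊕5c=5c, 00⊕5c=5c.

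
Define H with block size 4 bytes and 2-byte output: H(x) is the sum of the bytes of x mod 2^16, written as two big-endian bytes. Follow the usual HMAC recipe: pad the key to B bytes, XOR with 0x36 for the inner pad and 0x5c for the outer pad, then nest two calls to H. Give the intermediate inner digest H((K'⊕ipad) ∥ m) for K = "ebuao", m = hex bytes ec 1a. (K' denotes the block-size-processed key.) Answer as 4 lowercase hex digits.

01e0

Key "ebuao" = 65 62 75 61 6f is 5 bytes > B = 4, so hash it first: H(key) = 02 0c, then zero-pad to 4 bytes: K' = 02 0c 00 00.
K' ⊕ ipad = 34 3a 36 36.
Inner input = 34 3a 36 36 ∥ ec 1a.
Inner hash: sum = 52+58+54+54+236+26 = 480 → 01 e0.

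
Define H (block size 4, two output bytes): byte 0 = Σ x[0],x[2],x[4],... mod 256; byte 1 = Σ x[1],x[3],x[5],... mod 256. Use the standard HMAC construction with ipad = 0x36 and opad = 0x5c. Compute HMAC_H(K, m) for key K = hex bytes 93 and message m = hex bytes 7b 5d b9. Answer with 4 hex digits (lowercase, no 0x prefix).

3a81

Key hex bytes 93 is 1 byte ≤ B = 4; zero-pad to 4 bytes: K' = 93 00 00 00.
K' ⊕ ipad = a5 36 36 36.  K' ⊕ opad = cf 5c 5c 5c.
Inner input = (K'⊕ipad) ∥ m = a5 36 36 36 ∥ 7b 5d b9.
Inner hash: even-index sum = 527 mod 256 = 15; odd-index sum = 201 mod 256 = 201 → 0f c9.
Outer input = (K'⊕opad) ∥ inner = cf 5c 5c 5c ∥ 0f c9.
Outer hash (tag): even-index sum = 314 mod 256 = 58; odd-index sum = 385 mod 256 = 129 → 3a 81.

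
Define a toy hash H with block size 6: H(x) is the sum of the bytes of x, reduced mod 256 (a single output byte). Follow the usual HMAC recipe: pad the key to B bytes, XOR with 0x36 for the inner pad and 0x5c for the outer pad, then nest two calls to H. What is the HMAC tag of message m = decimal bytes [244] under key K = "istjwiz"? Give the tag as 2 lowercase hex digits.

Key "istjwiz" = 69 73 74 6a 77 69 7a is 7 bytes > B = 6, so hash it first: H(key) = 14, then zero-pad to 6 bytes: K' = 14 00 00 00 00 00.
K' ⊕ ipad = 22 36 36 36 36 36.  K' ⊕ opad = 48 5c 5c 5c 5c 5c.
Inner input = (K'⊕ipad) ∥ m = 22 36 36 36 36 36 ∥ f4.
Inner hash: sum = 34+54+54+54+54+54+244 = 548; mod 256 = 36 → 24.
Outer input = (K'⊕opad) ∥ inner = 48 5c 5c 5c 5c 5c ∥ 24.
Outer hash (tag): sum = 72+92+92+92+92+92+36 = 568; mod 256 = 56 → 38.

38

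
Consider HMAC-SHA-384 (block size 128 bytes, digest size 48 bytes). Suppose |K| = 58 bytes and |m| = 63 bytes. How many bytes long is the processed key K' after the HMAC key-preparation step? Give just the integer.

Key is 58 ≤ 128 bytes, zero-padded: |K'| = 128.

128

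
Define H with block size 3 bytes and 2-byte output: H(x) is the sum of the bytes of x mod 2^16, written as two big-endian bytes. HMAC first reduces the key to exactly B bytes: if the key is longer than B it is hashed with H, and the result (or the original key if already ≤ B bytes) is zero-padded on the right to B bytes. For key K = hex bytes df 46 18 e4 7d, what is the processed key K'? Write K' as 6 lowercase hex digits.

|K| = 5 > B = 3, so first hash the key.
H(K): sum = 223+70+24+228+125 = 670 → 02 9e.
Zero-pad H(K) = 02 9e to 3 bytes: K' = 02 9e 00.

029e00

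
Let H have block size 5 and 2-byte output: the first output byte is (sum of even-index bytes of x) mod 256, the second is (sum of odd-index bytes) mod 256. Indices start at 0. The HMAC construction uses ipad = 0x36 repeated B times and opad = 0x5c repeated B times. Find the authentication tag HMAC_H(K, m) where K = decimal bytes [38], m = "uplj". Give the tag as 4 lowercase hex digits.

7f0e

Key decimal bytes [38] = 26 is 1 byte ≤ B = 5; zero-pad to 5 bytes: K' = 26 00 00 00 00.
K' ⊕ ipad = 10 36 36 36 36.  K' ⊕ opad = 7a 5c 5c 5c 5c.
Inner input = (K'⊕ipad) ∥ m = 10 36 36 36 36 ∥ 75 70 6c 6a.
Inner hash: even-index sum = 342 mod 256 = 86; odd-index sum = 333 mod 256 = 77 → 56 4d.
Outer input = (K'⊕opad) ∥ inner = 7a 5c 5c 5c 5c ∥ 56 4d.
Outer hash (tag): even-index sum = 383 mod 256 = 127; odd-index sum = 270 mod 256 = 14 → 7f 0e.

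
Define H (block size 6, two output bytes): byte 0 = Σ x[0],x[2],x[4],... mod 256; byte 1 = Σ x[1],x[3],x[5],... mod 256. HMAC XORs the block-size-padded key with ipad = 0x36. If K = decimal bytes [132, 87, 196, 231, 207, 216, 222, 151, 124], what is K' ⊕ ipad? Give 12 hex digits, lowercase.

Key decimal bytes [132, 87, 196, 231, 207, 216, 222, 151, 124] = 84 57 c4 e7 cf d8 de 97 7c is 9 bytes > B = 6, so hash it first: H(key) = 71 ad, then zero-pad to 6 bytes: K' = 71 ad 00 00 00 00.
XOR each byte with 0x36: 71⊕36=47, ad⊕36=9b, 00⊕36=36, 00⊕36=36, 00⊕36=36, 00⊕36=36.

479b36363636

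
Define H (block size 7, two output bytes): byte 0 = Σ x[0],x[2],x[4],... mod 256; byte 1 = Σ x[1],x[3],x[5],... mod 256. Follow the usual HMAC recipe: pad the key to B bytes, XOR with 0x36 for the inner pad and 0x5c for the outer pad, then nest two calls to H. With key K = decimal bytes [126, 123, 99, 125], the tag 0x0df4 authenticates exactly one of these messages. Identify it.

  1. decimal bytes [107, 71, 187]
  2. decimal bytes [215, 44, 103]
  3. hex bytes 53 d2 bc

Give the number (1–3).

1

Key decimal bytes [126, 123, 99, 125] = 7e 7b 63 7d is 4 bytes ≤ B = 7; zero-pad to 7 bytes: K' = 7e 7b 63 7d 00 00 00.
K' ⊕ ipad = 48 4d 55 4b 36 36 36; K' ⊕ opad = 22 27 3f 21 5c 5c 5c.
m1: inner = H(48 4d 55 4b 36 36 36 6b 47 bb) = 50 f4; tag = H(22 27 3f 21 5c 5c 5c 50 f4) = 0df4 ← matches
m2: inner = H(48 4d 55 4b 36 36 36 d7 2c 67) = 35 0c; tag = H(22 27 3f 21 5c 5c 5c 35 0c) = 25d9
m3: inner = H(48 4d 55 4b 36 36 36 53 d2 bc) = db dd; tag = H(22 27 3f 21 5c 5c 5c db dd) = f67f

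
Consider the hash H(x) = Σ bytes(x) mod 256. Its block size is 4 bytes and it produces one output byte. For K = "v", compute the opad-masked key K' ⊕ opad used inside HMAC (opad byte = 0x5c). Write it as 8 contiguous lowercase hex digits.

2a5c5c5c

Key "v" = 76 is 1 byte ≤ B = 4; zero-pad to 4 bytes: K' = 76 00 00 00.
XOR each byte with 0x5c: 76⊕5c=2a, 00⊕5c=5c, 00⊕5c=5c, 00⊕5c=5c.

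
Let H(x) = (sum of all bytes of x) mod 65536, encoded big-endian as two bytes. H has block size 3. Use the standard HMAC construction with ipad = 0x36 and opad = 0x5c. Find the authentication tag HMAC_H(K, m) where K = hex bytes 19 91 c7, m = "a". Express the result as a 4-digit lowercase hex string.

Key hex bytes 19 91 c7 is exactly B = 3 bytes: K' = 19 91 c7.
K' ⊕ ipad = 2f a7 f1.  K' ⊕ opad = 45 cd 9b.
Inner input = (K'⊕ipad) ∥ m = 2f a7 f1 ∥ 61.
Inner hash: sum = 47+167+241+97 = 552 → 02 28.
Outer input = (K'⊕opad) ∥ inner = 45 cd 9b ∥ 02 28.
Outer hash (tag): sum = 69+205+155+2+40 = 471 → 01 d7.

01d7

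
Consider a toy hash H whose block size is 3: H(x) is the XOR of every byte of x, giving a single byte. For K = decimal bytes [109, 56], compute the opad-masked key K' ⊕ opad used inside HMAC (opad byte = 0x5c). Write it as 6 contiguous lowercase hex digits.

31645c

Key decimal bytes [109, 56] = 6d 38 is 2 bytes ≤ B = 3; zero-pad to 3 bytes: K' = 6d 38 00.
XOR each byte with 0x5c: 6d⊕5c=31, 38⊕5c=64, 00⊕5c=5c.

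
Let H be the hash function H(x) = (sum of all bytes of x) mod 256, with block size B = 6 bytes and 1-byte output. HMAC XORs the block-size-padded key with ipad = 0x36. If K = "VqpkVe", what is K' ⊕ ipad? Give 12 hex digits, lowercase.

6047465d6053

Key "VqpkVe" = 56 71 70 6b 56 65 is exactly B = 6 bytes: K' = 56 71 70 6b 56 65.
XOR each byte with 0x36: 56⊕36=60, 71⊕36=47, 70⊕36=46, 6b⊕36=5d, 56⊕36=60, 65⊕36=53.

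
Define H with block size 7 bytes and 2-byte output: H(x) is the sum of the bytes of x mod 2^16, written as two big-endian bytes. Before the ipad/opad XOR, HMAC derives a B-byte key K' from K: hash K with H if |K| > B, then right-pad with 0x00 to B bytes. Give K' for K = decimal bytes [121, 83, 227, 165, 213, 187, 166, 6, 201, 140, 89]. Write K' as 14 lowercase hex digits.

|K| = 11 > B = 7, so first hash the key.
H(K): sum = 121+83+227+165+213+187+166+6+201+140+89 = 1598 → 06 3e.
Zero-pad H(K) = 06 3e to 7 bytes: K' = 06 3e 00 00 00 00 00.

063e0000000000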